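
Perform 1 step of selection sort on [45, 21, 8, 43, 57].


Initial: [45, 21, 8, 43, 57]
Step 1: min=8 at 2
  Swap: [8, 21, 45, 43, 57]

After 1 step: [8, 21, 45, 43, 57]


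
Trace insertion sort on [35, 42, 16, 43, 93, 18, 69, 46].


Initial: [35, 42, 16, 43, 93, 18, 69, 46]
Insert 42: [35, 42, 16, 43, 93, 18, 69, 46]
Insert 16: [16, 35, 42, 43, 93, 18, 69, 46]
Insert 43: [16, 35, 42, 43, 93, 18, 69, 46]
Insert 93: [16, 35, 42, 43, 93, 18, 69, 46]
Insert 18: [16, 18, 35, 42, 43, 93, 69, 46]
Insert 69: [16, 18, 35, 42, 43, 69, 93, 46]
Insert 46: [16, 18, 35, 42, 43, 46, 69, 93]

Sorted: [16, 18, 35, 42, 43, 46, 69, 93]


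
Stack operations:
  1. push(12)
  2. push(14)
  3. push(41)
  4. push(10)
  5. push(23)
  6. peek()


push(12) -> [12]
push(14) -> [12, 14]
push(41) -> [12, 14, 41]
push(10) -> [12, 14, 41, 10]
push(23) -> [12, 14, 41, 10, 23]
peek()->23

Final stack: [12, 14, 41, 10, 23]


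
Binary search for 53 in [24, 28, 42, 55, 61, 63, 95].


Step 1: lo=0, hi=6, mid=3, val=55
Step 2: lo=0, hi=2, mid=1, val=28
Step 3: lo=2, hi=2, mid=2, val=42

Not found


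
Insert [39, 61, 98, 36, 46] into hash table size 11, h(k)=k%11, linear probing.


Insert 39: h=6 -> slot 6
Insert 61: h=6, 1 probes -> slot 7
Insert 98: h=10 -> slot 10
Insert 36: h=3 -> slot 3
Insert 46: h=2 -> slot 2

Table: [None, None, 46, 36, None, None, 39, 61, None, None, 98]


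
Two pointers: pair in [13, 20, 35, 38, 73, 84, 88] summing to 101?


lo=0(13)+hi=6(88)=101

Yes: 13+88=101


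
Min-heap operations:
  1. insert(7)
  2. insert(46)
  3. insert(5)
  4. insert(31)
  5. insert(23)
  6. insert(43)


insert(7) -> [7]
insert(46) -> [7, 46]
insert(5) -> [5, 46, 7]
insert(31) -> [5, 31, 7, 46]
insert(23) -> [5, 23, 7, 46, 31]
insert(43) -> [5, 23, 7, 46, 31, 43]

Final heap: [5, 23, 7, 46, 31, 43]


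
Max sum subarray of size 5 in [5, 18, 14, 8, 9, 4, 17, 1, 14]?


[0:5]: 54
[1:6]: 53
[2:7]: 52
[3:8]: 39
[4:9]: 45

Max: 54 at [0:5]


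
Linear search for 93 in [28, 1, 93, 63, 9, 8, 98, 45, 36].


i=0: 28!=93
i=1: 1!=93
i=2: 93==93 found!

Found at 2, 3 comps


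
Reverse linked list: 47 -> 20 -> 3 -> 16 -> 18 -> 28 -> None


Step 1: curr=47, set curr.next=prev(None) | reversed so far: 47
Step 2: curr=20, set curr.next=prev(47) | reversed so far: 20 -> 47
Step 3: curr=3, set curr.next=prev(20) | reversed so far: 3 -> 20 -> 47
Step 4: curr=16, set curr.next=prev(3) | reversed so far: 16 -> 3 -> 20 -> 47
Step 5: curr=18, set curr.next=prev(16) | reversed so far: 18 -> 16 -> 3 -> 20 -> 47
Step 6: curr=28, set curr.next=prev(18) | reversed so far: 28 -> 18 -> 16 -> 3 -> 20 -> 47

28 -> 18 -> 16 -> 3 -> 20 -> 47 -> None


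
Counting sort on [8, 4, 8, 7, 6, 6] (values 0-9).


Input: [8, 4, 8, 7, 6, 6]
Counts: [0, 0, 0, 0, 1, 0, 2, 1, 2, 0]

Sorted: [4, 6, 6, 7, 8, 8]


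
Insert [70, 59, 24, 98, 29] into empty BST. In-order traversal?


Insert 70: root
Insert 59: L from 70
Insert 24: L from 70 -> L from 59
Insert 98: R from 70
Insert 29: L from 70 -> L from 59 -> R from 24

In-order: [24, 29, 59, 70, 98]


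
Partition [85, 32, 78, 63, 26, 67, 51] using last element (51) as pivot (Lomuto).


Pivot: 51
  32 <= 51: swap -> [32, 85, 78, 63, 26, 67, 51]
  26 <= 51: swap -> [32, 26, 78, 63, 85, 67, 51]
Place pivot at 2: [32, 26, 51, 63, 85, 67, 78]

Partitioned: [32, 26, 51, 63, 85, 67, 78]


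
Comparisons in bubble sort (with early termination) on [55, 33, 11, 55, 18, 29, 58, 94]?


Algorithm: bubble sort (with early termination)
Input: [55, 33, 11, 55, 18, 29, 58, 94]
Sorted: [11, 18, 29, 33, 55, 55, 58, 94]

22


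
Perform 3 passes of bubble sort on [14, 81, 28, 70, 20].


Initial: [14, 81, 28, 70, 20]
Pass 1: [14, 28, 70, 20, 81] (3 swaps)
Pass 2: [14, 28, 20, 70, 81] (1 swaps)
Pass 3: [14, 20, 28, 70, 81] (1 swaps)

After 3 passes: [14, 20, 28, 70, 81]


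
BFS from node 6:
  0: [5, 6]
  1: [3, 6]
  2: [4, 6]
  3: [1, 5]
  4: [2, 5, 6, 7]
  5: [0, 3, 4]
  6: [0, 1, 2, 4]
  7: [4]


Visit 6, enqueue [0, 1, 2, 4]
Visit 0, enqueue [5]
Visit 1, enqueue [3]
Visit 2, enqueue []
Visit 4, enqueue [7]
Visit 5, enqueue []
Visit 3, enqueue []
Visit 7, enqueue []

BFS order: [6, 0, 1, 2, 4, 5, 3, 7]


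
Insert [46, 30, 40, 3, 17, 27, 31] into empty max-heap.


Insert 46: [46]
Insert 30: [46, 30]
Insert 40: [46, 30, 40]
Insert 3: [46, 30, 40, 3]
Insert 17: [46, 30, 40, 3, 17]
Insert 27: [46, 30, 40, 3, 17, 27]
Insert 31: [46, 30, 40, 3, 17, 27, 31]

Final heap: [46, 30, 40, 3, 17, 27, 31]


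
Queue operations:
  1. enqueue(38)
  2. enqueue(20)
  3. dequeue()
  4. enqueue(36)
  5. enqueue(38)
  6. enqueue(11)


enqueue(38) -> [38]
enqueue(20) -> [38, 20]
dequeue()->38, [20]
enqueue(36) -> [20, 36]
enqueue(38) -> [20, 36, 38]
enqueue(11) -> [20, 36, 38, 11]

Final queue: [20, 36, 38, 11]


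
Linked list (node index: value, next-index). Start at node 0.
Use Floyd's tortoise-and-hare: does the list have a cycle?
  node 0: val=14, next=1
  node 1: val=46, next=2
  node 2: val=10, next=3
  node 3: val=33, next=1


Floyd's tortoise (slow, +1) and hare (fast, +2):
  init: slow=0, fast=0
  step 1: slow=1, fast=2
  step 2: slow=2, fast=1
  step 3: slow=3, fast=3
  slow == fast at node 3: cycle detected

Cycle: yes


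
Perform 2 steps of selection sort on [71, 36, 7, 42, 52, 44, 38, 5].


Initial: [71, 36, 7, 42, 52, 44, 38, 5]
Step 1: min=5 at 7
  Swap: [5, 36, 7, 42, 52, 44, 38, 71]
Step 2: min=7 at 2
  Swap: [5, 7, 36, 42, 52, 44, 38, 71]

After 2 steps: [5, 7, 36, 42, 52, 44, 38, 71]


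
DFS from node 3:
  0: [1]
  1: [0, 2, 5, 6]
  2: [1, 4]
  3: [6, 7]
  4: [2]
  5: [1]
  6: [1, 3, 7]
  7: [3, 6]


Visit 3, push [7, 6]
Visit 6, push [7, 1]
Visit 1, push [5, 2, 0]
Visit 0, push []
Visit 2, push [4]
Visit 4, push []
Visit 5, push []
Visit 7, push []

DFS order: [3, 6, 1, 0, 2, 4, 5, 7]


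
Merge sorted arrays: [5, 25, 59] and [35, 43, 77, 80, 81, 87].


Take 5 from A
Take 25 from A
Take 35 from B
Take 43 from B
Take 59 from A

Merged: [5, 25, 35, 43, 59, 77, 80, 81, 87]


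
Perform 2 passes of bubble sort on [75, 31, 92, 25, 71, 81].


Initial: [75, 31, 92, 25, 71, 81]
Pass 1: [31, 75, 25, 71, 81, 92] (4 swaps)
Pass 2: [31, 25, 71, 75, 81, 92] (2 swaps)

After 2 passes: [31, 25, 71, 75, 81, 92]


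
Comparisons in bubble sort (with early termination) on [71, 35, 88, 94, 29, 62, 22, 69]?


Algorithm: bubble sort (with early termination)
Input: [71, 35, 88, 94, 29, 62, 22, 69]
Sorted: [22, 29, 35, 62, 69, 71, 88, 94]

28


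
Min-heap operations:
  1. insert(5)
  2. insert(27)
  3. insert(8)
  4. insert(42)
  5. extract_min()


insert(5) -> [5]
insert(27) -> [5, 27]
insert(8) -> [5, 27, 8]
insert(42) -> [5, 27, 8, 42]
extract_min()->5, [8, 27, 42]

Final heap: [8, 27, 42]


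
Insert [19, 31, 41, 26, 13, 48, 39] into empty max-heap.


Insert 19: [19]
Insert 31: [31, 19]
Insert 41: [41, 19, 31]
Insert 26: [41, 26, 31, 19]
Insert 13: [41, 26, 31, 19, 13]
Insert 48: [48, 26, 41, 19, 13, 31]
Insert 39: [48, 26, 41, 19, 13, 31, 39]

Final heap: [48, 26, 41, 19, 13, 31, 39]


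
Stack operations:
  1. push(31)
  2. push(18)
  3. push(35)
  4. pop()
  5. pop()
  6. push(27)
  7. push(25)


push(31) -> [31]
push(18) -> [31, 18]
push(35) -> [31, 18, 35]
pop()->35, [31, 18]
pop()->18, [31]
push(27) -> [31, 27]
push(25) -> [31, 27, 25]

Final stack: [31, 27, 25]


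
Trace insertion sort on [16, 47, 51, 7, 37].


Initial: [16, 47, 51, 7, 37]
Insert 47: [16, 47, 51, 7, 37]
Insert 51: [16, 47, 51, 7, 37]
Insert 7: [7, 16, 47, 51, 37]
Insert 37: [7, 16, 37, 47, 51]

Sorted: [7, 16, 37, 47, 51]


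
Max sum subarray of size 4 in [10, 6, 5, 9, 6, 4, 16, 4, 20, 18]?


[0:4]: 30
[1:5]: 26
[2:6]: 24
[3:7]: 35
[4:8]: 30
[5:9]: 44
[6:10]: 58

Max: 58 at [6:10]


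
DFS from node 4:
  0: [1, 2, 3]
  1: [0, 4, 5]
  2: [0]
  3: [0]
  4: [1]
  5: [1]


Visit 4, push [1]
Visit 1, push [5, 0]
Visit 0, push [3, 2]
Visit 2, push []
Visit 3, push []
Visit 5, push []

DFS order: [4, 1, 0, 2, 3, 5]


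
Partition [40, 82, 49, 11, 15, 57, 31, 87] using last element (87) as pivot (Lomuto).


Pivot: 87
  40 <= 87: advance i (no swap)
  82 <= 87: advance i (no swap)
  49 <= 87: advance i (no swap)
  11 <= 87: advance i (no swap)
  15 <= 87: advance i (no swap)
  57 <= 87: advance i (no swap)
  31 <= 87: advance i (no swap)
Place pivot at 7: [40, 82, 49, 11, 15, 57, 31, 87]

Partitioned: [40, 82, 49, 11, 15, 57, 31, 87]


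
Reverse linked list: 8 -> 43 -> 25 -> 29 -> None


Step 1: curr=8, set curr.next=prev(None) | reversed so far: 8
Step 2: curr=43, set curr.next=prev(8) | reversed so far: 43 -> 8
Step 3: curr=25, set curr.next=prev(43) | reversed so far: 25 -> 43 -> 8
Step 4: curr=29, set curr.next=prev(25) | reversed so far: 29 -> 25 -> 43 -> 8

29 -> 25 -> 43 -> 8 -> None


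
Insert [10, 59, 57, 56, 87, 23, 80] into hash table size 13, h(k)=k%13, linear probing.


Insert 10: h=10 -> slot 10
Insert 59: h=7 -> slot 7
Insert 57: h=5 -> slot 5
Insert 56: h=4 -> slot 4
Insert 87: h=9 -> slot 9
Insert 23: h=10, 1 probes -> slot 11
Insert 80: h=2 -> slot 2

Table: [None, None, 80, None, 56, 57, None, 59, None, 87, 10, 23, None]


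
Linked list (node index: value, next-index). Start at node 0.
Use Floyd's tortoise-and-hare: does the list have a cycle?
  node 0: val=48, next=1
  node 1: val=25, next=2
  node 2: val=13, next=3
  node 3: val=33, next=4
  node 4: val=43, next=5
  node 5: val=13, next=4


Floyd's tortoise (slow, +1) and hare (fast, +2):
  init: slow=0, fast=0
  step 1: slow=1, fast=2
  step 2: slow=2, fast=4
  step 3: slow=3, fast=4
  step 4: slow=4, fast=4
  slow == fast at node 4: cycle detected

Cycle: yes


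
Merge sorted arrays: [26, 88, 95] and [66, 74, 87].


Take 26 from A
Take 66 from B
Take 74 from B
Take 87 from B

Merged: [26, 66, 74, 87, 88, 95]


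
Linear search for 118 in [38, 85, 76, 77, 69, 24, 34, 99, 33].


i=0: 38!=118
i=1: 85!=118
i=2: 76!=118
i=3: 77!=118
i=4: 69!=118
i=5: 24!=118
i=6: 34!=118
i=7: 99!=118
i=8: 33!=118

Not found, 9 comps


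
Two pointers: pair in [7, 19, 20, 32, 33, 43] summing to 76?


lo=0(7)+hi=5(43)=50
lo=1(19)+hi=5(43)=62
lo=2(20)+hi=5(43)=63
lo=3(32)+hi=5(43)=75
lo=4(33)+hi=5(43)=76

Yes: 33+43=76


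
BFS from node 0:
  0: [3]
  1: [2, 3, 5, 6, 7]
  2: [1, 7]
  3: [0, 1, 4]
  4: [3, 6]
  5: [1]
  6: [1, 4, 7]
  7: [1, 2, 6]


Visit 0, enqueue [3]
Visit 3, enqueue [1, 4]
Visit 1, enqueue [2, 5, 6, 7]
Visit 4, enqueue []
Visit 2, enqueue []
Visit 5, enqueue []
Visit 6, enqueue []
Visit 7, enqueue []

BFS order: [0, 3, 1, 4, 2, 5, 6, 7]


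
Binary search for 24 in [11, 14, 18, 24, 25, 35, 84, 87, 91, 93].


Step 1: lo=0, hi=9, mid=4, val=25
Step 2: lo=0, hi=3, mid=1, val=14
Step 3: lo=2, hi=3, mid=2, val=18
Step 4: lo=3, hi=3, mid=3, val=24

Found at index 3


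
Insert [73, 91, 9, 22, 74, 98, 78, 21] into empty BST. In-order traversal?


Insert 73: root
Insert 91: R from 73
Insert 9: L from 73
Insert 22: L from 73 -> R from 9
Insert 74: R from 73 -> L from 91
Insert 98: R from 73 -> R from 91
Insert 78: R from 73 -> L from 91 -> R from 74
Insert 21: L from 73 -> R from 9 -> L from 22

In-order: [9, 21, 22, 73, 74, 78, 91, 98]


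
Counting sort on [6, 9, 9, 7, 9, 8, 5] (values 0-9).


Input: [6, 9, 9, 7, 9, 8, 5]
Counts: [0, 0, 0, 0, 0, 1, 1, 1, 1, 3]

Sorted: [5, 6, 7, 8, 9, 9, 9]


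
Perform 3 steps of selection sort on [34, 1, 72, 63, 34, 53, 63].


Initial: [34, 1, 72, 63, 34, 53, 63]
Step 1: min=1 at 1
  Swap: [1, 34, 72, 63, 34, 53, 63]
Step 2: min=34 at 1
  Swap: [1, 34, 72, 63, 34, 53, 63]
Step 3: min=34 at 4
  Swap: [1, 34, 34, 63, 72, 53, 63]

After 3 steps: [1, 34, 34, 63, 72, 53, 63]


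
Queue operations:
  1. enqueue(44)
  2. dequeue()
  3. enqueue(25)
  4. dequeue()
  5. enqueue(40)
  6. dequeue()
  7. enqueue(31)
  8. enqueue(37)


enqueue(44) -> [44]
dequeue()->44, []
enqueue(25) -> [25]
dequeue()->25, []
enqueue(40) -> [40]
dequeue()->40, []
enqueue(31) -> [31]
enqueue(37) -> [31, 37]

Final queue: [31, 37]


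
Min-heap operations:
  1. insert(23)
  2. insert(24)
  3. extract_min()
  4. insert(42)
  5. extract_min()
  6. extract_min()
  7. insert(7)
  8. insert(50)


insert(23) -> [23]
insert(24) -> [23, 24]
extract_min()->23, [24]
insert(42) -> [24, 42]
extract_min()->24, [42]
extract_min()->42, []
insert(7) -> [7]
insert(50) -> [7, 50]

Final heap: [7, 50]


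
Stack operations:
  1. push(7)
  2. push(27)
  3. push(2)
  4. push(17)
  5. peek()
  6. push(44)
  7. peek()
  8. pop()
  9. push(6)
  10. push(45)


push(7) -> [7]
push(27) -> [7, 27]
push(2) -> [7, 27, 2]
push(17) -> [7, 27, 2, 17]
peek()->17
push(44) -> [7, 27, 2, 17, 44]
peek()->44
pop()->44, [7, 27, 2, 17]
push(6) -> [7, 27, 2, 17, 6]
push(45) -> [7, 27, 2, 17, 6, 45]

Final stack: [7, 27, 2, 17, 6, 45]


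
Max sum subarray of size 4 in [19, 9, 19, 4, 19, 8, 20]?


[0:4]: 51
[1:5]: 51
[2:6]: 50
[3:7]: 51

Max: 51 at [0:4]


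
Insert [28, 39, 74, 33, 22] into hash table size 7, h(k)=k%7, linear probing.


Insert 28: h=0 -> slot 0
Insert 39: h=4 -> slot 4
Insert 74: h=4, 1 probes -> slot 5
Insert 33: h=5, 1 probes -> slot 6
Insert 22: h=1 -> slot 1

Table: [28, 22, None, None, 39, 74, 33]


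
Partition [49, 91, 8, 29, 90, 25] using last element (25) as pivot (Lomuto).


Pivot: 25
  8 <= 25: swap -> [8, 91, 49, 29, 90, 25]
Place pivot at 1: [8, 25, 49, 29, 90, 91]

Partitioned: [8, 25, 49, 29, 90, 91]


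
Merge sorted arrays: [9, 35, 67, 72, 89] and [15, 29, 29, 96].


Take 9 from A
Take 15 from B
Take 29 from B
Take 29 from B
Take 35 from A
Take 67 from A
Take 72 from A
Take 89 from A

Merged: [9, 15, 29, 29, 35, 67, 72, 89, 96]


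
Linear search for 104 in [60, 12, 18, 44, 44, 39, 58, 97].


i=0: 60!=104
i=1: 12!=104
i=2: 18!=104
i=3: 44!=104
i=4: 44!=104
i=5: 39!=104
i=6: 58!=104
i=7: 97!=104

Not found, 8 comps


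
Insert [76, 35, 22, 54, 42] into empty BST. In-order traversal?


Insert 76: root
Insert 35: L from 76
Insert 22: L from 76 -> L from 35
Insert 54: L from 76 -> R from 35
Insert 42: L from 76 -> R from 35 -> L from 54

In-order: [22, 35, 42, 54, 76]


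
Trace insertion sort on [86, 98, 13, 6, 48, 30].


Initial: [86, 98, 13, 6, 48, 30]
Insert 98: [86, 98, 13, 6, 48, 30]
Insert 13: [13, 86, 98, 6, 48, 30]
Insert 6: [6, 13, 86, 98, 48, 30]
Insert 48: [6, 13, 48, 86, 98, 30]
Insert 30: [6, 13, 30, 48, 86, 98]

Sorted: [6, 13, 30, 48, 86, 98]


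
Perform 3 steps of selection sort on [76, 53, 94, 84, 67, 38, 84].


Initial: [76, 53, 94, 84, 67, 38, 84]
Step 1: min=38 at 5
  Swap: [38, 53, 94, 84, 67, 76, 84]
Step 2: min=53 at 1
  Swap: [38, 53, 94, 84, 67, 76, 84]
Step 3: min=67 at 4
  Swap: [38, 53, 67, 84, 94, 76, 84]

After 3 steps: [38, 53, 67, 84, 94, 76, 84]


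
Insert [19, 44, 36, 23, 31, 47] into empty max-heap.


Insert 19: [19]
Insert 44: [44, 19]
Insert 36: [44, 19, 36]
Insert 23: [44, 23, 36, 19]
Insert 31: [44, 31, 36, 19, 23]
Insert 47: [47, 31, 44, 19, 23, 36]

Final heap: [47, 31, 44, 19, 23, 36]


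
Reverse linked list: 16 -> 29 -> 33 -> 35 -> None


Step 1: curr=16, set curr.next=prev(None) | reversed so far: 16
Step 2: curr=29, set curr.next=prev(16) | reversed so far: 29 -> 16
Step 3: curr=33, set curr.next=prev(29) | reversed so far: 33 -> 29 -> 16
Step 4: curr=35, set curr.next=prev(33) | reversed so far: 35 -> 33 -> 29 -> 16

35 -> 33 -> 29 -> 16 -> None


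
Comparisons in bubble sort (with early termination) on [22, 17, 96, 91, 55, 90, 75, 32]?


Algorithm: bubble sort (with early termination)
Input: [22, 17, 96, 91, 55, 90, 75, 32]
Sorted: [17, 22, 32, 55, 75, 90, 91, 96]

27


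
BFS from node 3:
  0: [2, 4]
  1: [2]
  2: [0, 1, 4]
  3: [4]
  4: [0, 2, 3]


Visit 3, enqueue [4]
Visit 4, enqueue [0, 2]
Visit 0, enqueue []
Visit 2, enqueue [1]
Visit 1, enqueue []

BFS order: [3, 4, 0, 2, 1]


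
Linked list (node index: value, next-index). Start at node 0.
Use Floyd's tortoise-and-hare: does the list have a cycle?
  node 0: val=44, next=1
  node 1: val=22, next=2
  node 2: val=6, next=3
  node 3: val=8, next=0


Floyd's tortoise (slow, +1) and hare (fast, +2):
  init: slow=0, fast=0
  step 1: slow=1, fast=2
  step 2: slow=2, fast=0
  step 3: slow=3, fast=2
  step 4: slow=0, fast=0
  slow == fast at node 0: cycle detected

Cycle: yes


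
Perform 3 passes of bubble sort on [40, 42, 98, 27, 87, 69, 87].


Initial: [40, 42, 98, 27, 87, 69, 87]
Pass 1: [40, 42, 27, 87, 69, 87, 98] (4 swaps)
Pass 2: [40, 27, 42, 69, 87, 87, 98] (2 swaps)
Pass 3: [27, 40, 42, 69, 87, 87, 98] (1 swaps)

After 3 passes: [27, 40, 42, 69, 87, 87, 98]


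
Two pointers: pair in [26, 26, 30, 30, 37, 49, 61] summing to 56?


lo=0(26)+hi=6(61)=87
lo=0(26)+hi=5(49)=75
lo=0(26)+hi=4(37)=63
lo=0(26)+hi=3(30)=56

Yes: 26+30=56


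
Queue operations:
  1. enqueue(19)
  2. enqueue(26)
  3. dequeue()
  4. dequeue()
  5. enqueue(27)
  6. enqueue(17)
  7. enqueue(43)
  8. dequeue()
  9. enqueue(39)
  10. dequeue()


enqueue(19) -> [19]
enqueue(26) -> [19, 26]
dequeue()->19, [26]
dequeue()->26, []
enqueue(27) -> [27]
enqueue(17) -> [27, 17]
enqueue(43) -> [27, 17, 43]
dequeue()->27, [17, 43]
enqueue(39) -> [17, 43, 39]
dequeue()->17, [43, 39]

Final queue: [43, 39]


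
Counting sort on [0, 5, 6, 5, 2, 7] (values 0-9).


Input: [0, 5, 6, 5, 2, 7]
Counts: [1, 0, 1, 0, 0, 2, 1, 1, 0, 0]

Sorted: [0, 2, 5, 5, 6, 7]


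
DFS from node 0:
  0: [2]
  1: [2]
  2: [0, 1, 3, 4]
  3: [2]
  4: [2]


Visit 0, push [2]
Visit 2, push [4, 3, 1]
Visit 1, push []
Visit 3, push []
Visit 4, push []

DFS order: [0, 2, 1, 3, 4]


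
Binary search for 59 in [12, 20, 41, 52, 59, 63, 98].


Step 1: lo=0, hi=6, mid=3, val=52
Step 2: lo=4, hi=6, mid=5, val=63
Step 3: lo=4, hi=4, mid=4, val=59

Found at index 4


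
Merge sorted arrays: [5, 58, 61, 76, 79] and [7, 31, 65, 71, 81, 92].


Take 5 from A
Take 7 from B
Take 31 from B
Take 58 from A
Take 61 from A
Take 65 from B
Take 71 from B
Take 76 from A
Take 79 from A

Merged: [5, 7, 31, 58, 61, 65, 71, 76, 79, 81, 92]


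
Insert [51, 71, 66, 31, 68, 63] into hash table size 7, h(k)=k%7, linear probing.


Insert 51: h=2 -> slot 2
Insert 71: h=1 -> slot 1
Insert 66: h=3 -> slot 3
Insert 31: h=3, 1 probes -> slot 4
Insert 68: h=5 -> slot 5
Insert 63: h=0 -> slot 0

Table: [63, 71, 51, 66, 31, 68, None]


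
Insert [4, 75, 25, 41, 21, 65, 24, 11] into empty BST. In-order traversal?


Insert 4: root
Insert 75: R from 4
Insert 25: R from 4 -> L from 75
Insert 41: R from 4 -> L from 75 -> R from 25
Insert 21: R from 4 -> L from 75 -> L from 25
Insert 65: R from 4 -> L from 75 -> R from 25 -> R from 41
Insert 24: R from 4 -> L from 75 -> L from 25 -> R from 21
Insert 11: R from 4 -> L from 75 -> L from 25 -> L from 21

In-order: [4, 11, 21, 24, 25, 41, 65, 75]


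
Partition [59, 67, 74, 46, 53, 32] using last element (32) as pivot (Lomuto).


Pivot: 32
Place pivot at 0: [32, 67, 74, 46, 53, 59]

Partitioned: [32, 67, 74, 46, 53, 59]


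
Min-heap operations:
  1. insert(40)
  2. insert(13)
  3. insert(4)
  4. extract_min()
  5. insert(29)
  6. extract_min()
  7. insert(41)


insert(40) -> [40]
insert(13) -> [13, 40]
insert(4) -> [4, 40, 13]
extract_min()->4, [13, 40]
insert(29) -> [13, 40, 29]
extract_min()->13, [29, 40]
insert(41) -> [29, 40, 41]

Final heap: [29, 40, 41]


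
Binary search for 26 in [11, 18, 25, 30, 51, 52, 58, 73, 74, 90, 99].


Step 1: lo=0, hi=10, mid=5, val=52
Step 2: lo=0, hi=4, mid=2, val=25
Step 3: lo=3, hi=4, mid=3, val=30

Not found


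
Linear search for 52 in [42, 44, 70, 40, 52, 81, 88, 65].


i=0: 42!=52
i=1: 44!=52
i=2: 70!=52
i=3: 40!=52
i=4: 52==52 found!

Found at 4, 5 comps


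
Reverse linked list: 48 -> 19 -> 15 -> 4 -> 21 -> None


Step 1: curr=48, set curr.next=prev(None) | reversed so far: 48
Step 2: curr=19, set curr.next=prev(48) | reversed so far: 19 -> 48
Step 3: curr=15, set curr.next=prev(19) | reversed so far: 15 -> 19 -> 48
Step 4: curr=4, set curr.next=prev(15) | reversed so far: 4 -> 15 -> 19 -> 48
Step 5: curr=21, set curr.next=prev(4) | reversed so far: 21 -> 4 -> 15 -> 19 -> 48

21 -> 4 -> 15 -> 19 -> 48 -> None


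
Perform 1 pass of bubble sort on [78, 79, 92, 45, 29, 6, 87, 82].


Initial: [78, 79, 92, 45, 29, 6, 87, 82]
Pass 1: [78, 79, 45, 29, 6, 87, 82, 92] (5 swaps)

After 1 pass: [78, 79, 45, 29, 6, 87, 82, 92]


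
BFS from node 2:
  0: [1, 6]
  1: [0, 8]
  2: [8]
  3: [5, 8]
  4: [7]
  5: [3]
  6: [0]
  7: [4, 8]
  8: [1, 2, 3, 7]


Visit 2, enqueue [8]
Visit 8, enqueue [1, 3, 7]
Visit 1, enqueue [0]
Visit 3, enqueue [5]
Visit 7, enqueue [4]
Visit 0, enqueue [6]
Visit 5, enqueue []
Visit 4, enqueue []
Visit 6, enqueue []

BFS order: [2, 8, 1, 3, 7, 0, 5, 4, 6]


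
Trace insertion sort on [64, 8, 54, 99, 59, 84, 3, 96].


Initial: [64, 8, 54, 99, 59, 84, 3, 96]
Insert 8: [8, 64, 54, 99, 59, 84, 3, 96]
Insert 54: [8, 54, 64, 99, 59, 84, 3, 96]
Insert 99: [8, 54, 64, 99, 59, 84, 3, 96]
Insert 59: [8, 54, 59, 64, 99, 84, 3, 96]
Insert 84: [8, 54, 59, 64, 84, 99, 3, 96]
Insert 3: [3, 8, 54, 59, 64, 84, 99, 96]
Insert 96: [3, 8, 54, 59, 64, 84, 96, 99]

Sorted: [3, 8, 54, 59, 64, 84, 96, 99]


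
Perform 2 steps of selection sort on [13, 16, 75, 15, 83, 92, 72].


Initial: [13, 16, 75, 15, 83, 92, 72]
Step 1: min=13 at 0
  Swap: [13, 16, 75, 15, 83, 92, 72]
Step 2: min=15 at 3
  Swap: [13, 15, 75, 16, 83, 92, 72]

After 2 steps: [13, 15, 75, 16, 83, 92, 72]


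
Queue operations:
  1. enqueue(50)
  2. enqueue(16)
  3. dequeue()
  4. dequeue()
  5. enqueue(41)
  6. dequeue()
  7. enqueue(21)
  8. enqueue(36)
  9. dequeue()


enqueue(50) -> [50]
enqueue(16) -> [50, 16]
dequeue()->50, [16]
dequeue()->16, []
enqueue(41) -> [41]
dequeue()->41, []
enqueue(21) -> [21]
enqueue(36) -> [21, 36]
dequeue()->21, [36]

Final queue: [36]


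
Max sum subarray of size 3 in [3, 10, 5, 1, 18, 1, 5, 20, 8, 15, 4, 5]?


[0:3]: 18
[1:4]: 16
[2:5]: 24
[3:6]: 20
[4:7]: 24
[5:8]: 26
[6:9]: 33
[7:10]: 43
[8:11]: 27
[9:12]: 24

Max: 43 at [7:10]


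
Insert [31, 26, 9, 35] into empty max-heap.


Insert 31: [31]
Insert 26: [31, 26]
Insert 9: [31, 26, 9]
Insert 35: [35, 31, 9, 26]

Final heap: [35, 31, 9, 26]


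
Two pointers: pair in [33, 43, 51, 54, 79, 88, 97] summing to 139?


lo=0(33)+hi=6(97)=130
lo=1(43)+hi=6(97)=140
lo=1(43)+hi=5(88)=131
lo=2(51)+hi=5(88)=139

Yes: 51+88=139


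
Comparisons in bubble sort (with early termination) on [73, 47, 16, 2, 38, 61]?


Algorithm: bubble sort (with early termination)
Input: [73, 47, 16, 2, 38, 61]
Sorted: [2, 16, 38, 47, 61, 73]

14


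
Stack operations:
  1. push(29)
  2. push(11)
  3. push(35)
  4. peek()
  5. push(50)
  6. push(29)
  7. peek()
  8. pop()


push(29) -> [29]
push(11) -> [29, 11]
push(35) -> [29, 11, 35]
peek()->35
push(50) -> [29, 11, 35, 50]
push(29) -> [29, 11, 35, 50, 29]
peek()->29
pop()->29, [29, 11, 35, 50]

Final stack: [29, 11, 35, 50]


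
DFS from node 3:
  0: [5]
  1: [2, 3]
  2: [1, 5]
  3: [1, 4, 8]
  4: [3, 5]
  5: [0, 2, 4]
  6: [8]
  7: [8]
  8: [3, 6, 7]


Visit 3, push [8, 4, 1]
Visit 1, push [2]
Visit 2, push [5]
Visit 5, push [4, 0]
Visit 0, push []
Visit 4, push []
Visit 8, push [7, 6]
Visit 6, push []
Visit 7, push []

DFS order: [3, 1, 2, 5, 0, 4, 8, 6, 7]


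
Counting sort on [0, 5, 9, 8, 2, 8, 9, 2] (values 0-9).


Input: [0, 5, 9, 8, 2, 8, 9, 2]
Counts: [1, 0, 2, 0, 0, 1, 0, 0, 2, 2]

Sorted: [0, 2, 2, 5, 8, 8, 9, 9]


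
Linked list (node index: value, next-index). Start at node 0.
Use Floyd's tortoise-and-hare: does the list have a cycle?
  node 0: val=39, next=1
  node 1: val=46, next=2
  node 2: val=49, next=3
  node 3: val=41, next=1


Floyd's tortoise (slow, +1) and hare (fast, +2):
  init: slow=0, fast=0
  step 1: slow=1, fast=2
  step 2: slow=2, fast=1
  step 3: slow=3, fast=3
  slow == fast at node 3: cycle detected

Cycle: yes


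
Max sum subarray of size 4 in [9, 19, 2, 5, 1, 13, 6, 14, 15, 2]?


[0:4]: 35
[1:5]: 27
[2:6]: 21
[3:7]: 25
[4:8]: 34
[5:9]: 48
[6:10]: 37

Max: 48 at [5:9]


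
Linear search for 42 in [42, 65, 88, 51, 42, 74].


i=0: 42==42 found!

Found at 0, 1 comps


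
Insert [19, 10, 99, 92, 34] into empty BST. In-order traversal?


Insert 19: root
Insert 10: L from 19
Insert 99: R from 19
Insert 92: R from 19 -> L from 99
Insert 34: R from 19 -> L from 99 -> L from 92

In-order: [10, 19, 34, 92, 99]


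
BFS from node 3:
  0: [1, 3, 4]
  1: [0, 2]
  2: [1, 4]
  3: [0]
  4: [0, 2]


Visit 3, enqueue [0]
Visit 0, enqueue [1, 4]
Visit 1, enqueue [2]
Visit 4, enqueue []
Visit 2, enqueue []

BFS order: [3, 0, 1, 4, 2]


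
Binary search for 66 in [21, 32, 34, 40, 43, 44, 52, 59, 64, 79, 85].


Step 1: lo=0, hi=10, mid=5, val=44
Step 2: lo=6, hi=10, mid=8, val=64
Step 3: lo=9, hi=10, mid=9, val=79

Not found


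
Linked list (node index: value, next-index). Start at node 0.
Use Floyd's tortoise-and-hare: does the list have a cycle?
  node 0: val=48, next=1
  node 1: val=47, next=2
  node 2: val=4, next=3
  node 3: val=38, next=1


Floyd's tortoise (slow, +1) and hare (fast, +2):
  init: slow=0, fast=0
  step 1: slow=1, fast=2
  step 2: slow=2, fast=1
  step 3: slow=3, fast=3
  slow == fast at node 3: cycle detected

Cycle: yes


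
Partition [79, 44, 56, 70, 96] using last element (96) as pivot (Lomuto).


Pivot: 96
  79 <= 96: advance i (no swap)
  44 <= 96: advance i (no swap)
  56 <= 96: advance i (no swap)
  70 <= 96: advance i (no swap)
Place pivot at 4: [79, 44, 56, 70, 96]

Partitioned: [79, 44, 56, 70, 96]


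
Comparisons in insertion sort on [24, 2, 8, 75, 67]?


Algorithm: insertion sort
Input: [24, 2, 8, 75, 67]
Sorted: [2, 8, 24, 67, 75]

6


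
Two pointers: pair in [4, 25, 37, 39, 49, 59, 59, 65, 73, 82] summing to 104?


lo=0(4)+hi=9(82)=86
lo=1(25)+hi=9(82)=107
lo=1(25)+hi=8(73)=98
lo=2(37)+hi=8(73)=110
lo=2(37)+hi=7(65)=102
lo=3(39)+hi=7(65)=104

Yes: 39+65=104


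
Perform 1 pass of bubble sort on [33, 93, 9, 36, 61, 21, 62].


Initial: [33, 93, 9, 36, 61, 21, 62]
Pass 1: [33, 9, 36, 61, 21, 62, 93] (5 swaps)

After 1 pass: [33, 9, 36, 61, 21, 62, 93]


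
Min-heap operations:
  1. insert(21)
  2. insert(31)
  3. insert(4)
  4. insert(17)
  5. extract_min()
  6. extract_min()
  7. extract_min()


insert(21) -> [21]
insert(31) -> [21, 31]
insert(4) -> [4, 31, 21]
insert(17) -> [4, 17, 21, 31]
extract_min()->4, [17, 31, 21]
extract_min()->17, [21, 31]
extract_min()->21, [31]

Final heap: [31]


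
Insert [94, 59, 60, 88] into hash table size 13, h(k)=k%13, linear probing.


Insert 94: h=3 -> slot 3
Insert 59: h=7 -> slot 7
Insert 60: h=8 -> slot 8
Insert 88: h=10 -> slot 10

Table: [None, None, None, 94, None, None, None, 59, 60, None, 88, None, None]


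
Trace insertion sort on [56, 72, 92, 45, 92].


Initial: [56, 72, 92, 45, 92]
Insert 72: [56, 72, 92, 45, 92]
Insert 92: [56, 72, 92, 45, 92]
Insert 45: [45, 56, 72, 92, 92]
Insert 92: [45, 56, 72, 92, 92]

Sorted: [45, 56, 72, 92, 92]


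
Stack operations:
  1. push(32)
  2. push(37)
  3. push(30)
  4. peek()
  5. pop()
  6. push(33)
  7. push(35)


push(32) -> [32]
push(37) -> [32, 37]
push(30) -> [32, 37, 30]
peek()->30
pop()->30, [32, 37]
push(33) -> [32, 37, 33]
push(35) -> [32, 37, 33, 35]

Final stack: [32, 37, 33, 35]


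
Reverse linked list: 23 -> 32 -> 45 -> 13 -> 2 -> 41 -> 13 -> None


Step 1: curr=23, set curr.next=prev(None) | reversed so far: 23
Step 2: curr=32, set curr.next=prev(23) | reversed so far: 32 -> 23
Step 3: curr=45, set curr.next=prev(32) | reversed so far: 45 -> 32 -> 23
Step 4: curr=13, set curr.next=prev(45) | reversed so far: 13 -> 45 -> 32 -> 23
Step 5: curr=2, set curr.next=prev(13) | reversed so far: 2 -> 13 -> 45 -> 32 -> 23
Step 6: curr=41, set curr.next=prev(2) | reversed so far: 41 -> 2 -> 13 -> 45 -> 32 -> 23
Step 7: curr=13, set curr.next=prev(41) | reversed so far: 13 -> 41 -> 2 -> 13 -> 45 -> 32 -> 23

13 -> 41 -> 2 -> 13 -> 45 -> 32 -> 23 -> None


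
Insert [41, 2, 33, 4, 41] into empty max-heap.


Insert 41: [41]
Insert 2: [41, 2]
Insert 33: [41, 2, 33]
Insert 4: [41, 4, 33, 2]
Insert 41: [41, 41, 33, 2, 4]

Final heap: [41, 41, 33, 2, 4]


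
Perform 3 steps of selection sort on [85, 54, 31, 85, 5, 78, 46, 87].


Initial: [85, 54, 31, 85, 5, 78, 46, 87]
Step 1: min=5 at 4
  Swap: [5, 54, 31, 85, 85, 78, 46, 87]
Step 2: min=31 at 2
  Swap: [5, 31, 54, 85, 85, 78, 46, 87]
Step 3: min=46 at 6
  Swap: [5, 31, 46, 85, 85, 78, 54, 87]

After 3 steps: [5, 31, 46, 85, 85, 78, 54, 87]


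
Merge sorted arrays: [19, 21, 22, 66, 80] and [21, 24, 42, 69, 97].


Take 19 from A
Take 21 from A
Take 21 from B
Take 22 from A
Take 24 from B
Take 42 from B
Take 66 from A
Take 69 from B
Take 80 from A

Merged: [19, 21, 21, 22, 24, 42, 66, 69, 80, 97]


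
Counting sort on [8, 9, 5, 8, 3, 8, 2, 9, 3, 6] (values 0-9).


Input: [8, 9, 5, 8, 3, 8, 2, 9, 3, 6]
Counts: [0, 0, 1, 2, 0, 1, 1, 0, 3, 2]

Sorted: [2, 3, 3, 5, 6, 8, 8, 8, 9, 9]


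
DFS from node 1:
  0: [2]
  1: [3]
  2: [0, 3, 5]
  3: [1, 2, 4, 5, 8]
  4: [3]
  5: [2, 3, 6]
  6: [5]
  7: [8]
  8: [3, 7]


Visit 1, push [3]
Visit 3, push [8, 5, 4, 2]
Visit 2, push [5, 0]
Visit 0, push []
Visit 5, push [6]
Visit 6, push []
Visit 4, push []
Visit 8, push [7]
Visit 7, push []

DFS order: [1, 3, 2, 0, 5, 6, 4, 8, 7]


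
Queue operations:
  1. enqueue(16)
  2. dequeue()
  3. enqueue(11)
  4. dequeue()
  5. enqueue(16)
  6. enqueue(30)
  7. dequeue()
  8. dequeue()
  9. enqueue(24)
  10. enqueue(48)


enqueue(16) -> [16]
dequeue()->16, []
enqueue(11) -> [11]
dequeue()->11, []
enqueue(16) -> [16]
enqueue(30) -> [16, 30]
dequeue()->16, [30]
dequeue()->30, []
enqueue(24) -> [24]
enqueue(48) -> [24, 48]

Final queue: [24, 48]


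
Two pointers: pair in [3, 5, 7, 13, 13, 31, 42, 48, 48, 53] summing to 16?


lo=0(3)+hi=9(53)=56
lo=0(3)+hi=8(48)=51
lo=0(3)+hi=7(48)=51
lo=0(3)+hi=6(42)=45
lo=0(3)+hi=5(31)=34
lo=0(3)+hi=4(13)=16

Yes: 3+13=16


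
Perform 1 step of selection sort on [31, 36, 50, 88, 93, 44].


Initial: [31, 36, 50, 88, 93, 44]
Step 1: min=31 at 0
  Swap: [31, 36, 50, 88, 93, 44]

After 1 step: [31, 36, 50, 88, 93, 44]


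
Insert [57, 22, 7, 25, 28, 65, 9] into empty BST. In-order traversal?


Insert 57: root
Insert 22: L from 57
Insert 7: L from 57 -> L from 22
Insert 25: L from 57 -> R from 22
Insert 28: L from 57 -> R from 22 -> R from 25
Insert 65: R from 57
Insert 9: L from 57 -> L from 22 -> R from 7

In-order: [7, 9, 22, 25, 28, 57, 65]


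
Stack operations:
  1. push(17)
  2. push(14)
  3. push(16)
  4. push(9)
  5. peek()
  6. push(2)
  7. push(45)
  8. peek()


push(17) -> [17]
push(14) -> [17, 14]
push(16) -> [17, 14, 16]
push(9) -> [17, 14, 16, 9]
peek()->9
push(2) -> [17, 14, 16, 9, 2]
push(45) -> [17, 14, 16, 9, 2, 45]
peek()->45

Final stack: [17, 14, 16, 9, 2, 45]


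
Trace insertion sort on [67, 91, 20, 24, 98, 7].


Initial: [67, 91, 20, 24, 98, 7]
Insert 91: [67, 91, 20, 24, 98, 7]
Insert 20: [20, 67, 91, 24, 98, 7]
Insert 24: [20, 24, 67, 91, 98, 7]
Insert 98: [20, 24, 67, 91, 98, 7]
Insert 7: [7, 20, 24, 67, 91, 98]

Sorted: [7, 20, 24, 67, 91, 98]


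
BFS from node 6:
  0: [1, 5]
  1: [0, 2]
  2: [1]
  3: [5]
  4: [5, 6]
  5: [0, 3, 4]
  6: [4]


Visit 6, enqueue [4]
Visit 4, enqueue [5]
Visit 5, enqueue [0, 3]
Visit 0, enqueue [1]
Visit 3, enqueue []
Visit 1, enqueue [2]
Visit 2, enqueue []

BFS order: [6, 4, 5, 0, 3, 1, 2]


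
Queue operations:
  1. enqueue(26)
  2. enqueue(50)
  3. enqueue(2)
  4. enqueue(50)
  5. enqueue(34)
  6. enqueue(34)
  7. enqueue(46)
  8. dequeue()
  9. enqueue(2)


enqueue(26) -> [26]
enqueue(50) -> [26, 50]
enqueue(2) -> [26, 50, 2]
enqueue(50) -> [26, 50, 2, 50]
enqueue(34) -> [26, 50, 2, 50, 34]
enqueue(34) -> [26, 50, 2, 50, 34, 34]
enqueue(46) -> [26, 50, 2, 50, 34, 34, 46]
dequeue()->26, [50, 2, 50, 34, 34, 46]
enqueue(2) -> [50, 2, 50, 34, 34, 46, 2]

Final queue: [50, 2, 50, 34, 34, 46, 2]


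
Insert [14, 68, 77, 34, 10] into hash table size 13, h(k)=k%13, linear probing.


Insert 14: h=1 -> slot 1
Insert 68: h=3 -> slot 3
Insert 77: h=12 -> slot 12
Insert 34: h=8 -> slot 8
Insert 10: h=10 -> slot 10

Table: [None, 14, None, 68, None, None, None, None, 34, None, 10, None, 77]


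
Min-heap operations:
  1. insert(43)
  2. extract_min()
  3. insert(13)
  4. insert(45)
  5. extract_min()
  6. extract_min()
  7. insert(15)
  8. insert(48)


insert(43) -> [43]
extract_min()->43, []
insert(13) -> [13]
insert(45) -> [13, 45]
extract_min()->13, [45]
extract_min()->45, []
insert(15) -> [15]
insert(48) -> [15, 48]

Final heap: [15, 48]


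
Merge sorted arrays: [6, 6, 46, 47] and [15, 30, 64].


Take 6 from A
Take 6 from A
Take 15 from B
Take 30 from B
Take 46 from A
Take 47 from A

Merged: [6, 6, 15, 30, 46, 47, 64]


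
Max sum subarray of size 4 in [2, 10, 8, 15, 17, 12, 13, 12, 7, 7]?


[0:4]: 35
[1:5]: 50
[2:6]: 52
[3:7]: 57
[4:8]: 54
[5:9]: 44
[6:10]: 39

Max: 57 at [3:7]


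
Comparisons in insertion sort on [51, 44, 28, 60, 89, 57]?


Algorithm: insertion sort
Input: [51, 44, 28, 60, 89, 57]
Sorted: [28, 44, 51, 57, 60, 89]

8


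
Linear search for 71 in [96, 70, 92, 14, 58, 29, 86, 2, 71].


i=0: 96!=71
i=1: 70!=71
i=2: 92!=71
i=3: 14!=71
i=4: 58!=71
i=5: 29!=71
i=6: 86!=71
i=7: 2!=71
i=8: 71==71 found!

Found at 8, 9 comps


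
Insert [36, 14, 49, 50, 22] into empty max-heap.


Insert 36: [36]
Insert 14: [36, 14]
Insert 49: [49, 14, 36]
Insert 50: [50, 49, 36, 14]
Insert 22: [50, 49, 36, 14, 22]

Final heap: [50, 49, 36, 14, 22]


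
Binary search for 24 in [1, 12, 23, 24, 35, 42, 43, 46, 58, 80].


Step 1: lo=0, hi=9, mid=4, val=35
Step 2: lo=0, hi=3, mid=1, val=12
Step 3: lo=2, hi=3, mid=2, val=23
Step 4: lo=3, hi=3, mid=3, val=24

Found at index 3


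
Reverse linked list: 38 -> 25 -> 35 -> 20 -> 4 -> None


Step 1: curr=38, set curr.next=prev(None) | reversed so far: 38
Step 2: curr=25, set curr.next=prev(38) | reversed so far: 25 -> 38
Step 3: curr=35, set curr.next=prev(25) | reversed so far: 35 -> 25 -> 38
Step 4: curr=20, set curr.next=prev(35) | reversed so far: 20 -> 35 -> 25 -> 38
Step 5: curr=4, set curr.next=prev(20) | reversed so far: 4 -> 20 -> 35 -> 25 -> 38

4 -> 20 -> 35 -> 25 -> 38 -> None


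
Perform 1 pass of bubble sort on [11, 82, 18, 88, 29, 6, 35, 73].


Initial: [11, 82, 18, 88, 29, 6, 35, 73]
Pass 1: [11, 18, 82, 29, 6, 35, 73, 88] (5 swaps)

After 1 pass: [11, 18, 82, 29, 6, 35, 73, 88]


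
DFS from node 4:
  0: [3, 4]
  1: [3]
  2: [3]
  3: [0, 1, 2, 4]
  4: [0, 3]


Visit 4, push [3, 0]
Visit 0, push [3]
Visit 3, push [2, 1]
Visit 1, push []
Visit 2, push []

DFS order: [4, 0, 3, 1, 2]


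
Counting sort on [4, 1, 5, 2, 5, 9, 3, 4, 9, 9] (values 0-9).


Input: [4, 1, 5, 2, 5, 9, 3, 4, 9, 9]
Counts: [0, 1, 1, 1, 2, 2, 0, 0, 0, 3]

Sorted: [1, 2, 3, 4, 4, 5, 5, 9, 9, 9]


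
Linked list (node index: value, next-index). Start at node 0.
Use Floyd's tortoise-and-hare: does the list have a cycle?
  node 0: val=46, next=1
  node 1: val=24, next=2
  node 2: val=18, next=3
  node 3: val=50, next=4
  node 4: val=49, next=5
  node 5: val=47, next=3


Floyd's tortoise (slow, +1) and hare (fast, +2):
  init: slow=0, fast=0
  step 1: slow=1, fast=2
  step 2: slow=2, fast=4
  step 3: slow=3, fast=3
  slow == fast at node 3: cycle detected

Cycle: yes


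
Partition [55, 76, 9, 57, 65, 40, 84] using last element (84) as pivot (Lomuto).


Pivot: 84
  55 <= 84: advance i (no swap)
  76 <= 84: advance i (no swap)
  9 <= 84: advance i (no swap)
  57 <= 84: advance i (no swap)
  65 <= 84: advance i (no swap)
  40 <= 84: advance i (no swap)
Place pivot at 6: [55, 76, 9, 57, 65, 40, 84]

Partitioned: [55, 76, 9, 57, 65, 40, 84]


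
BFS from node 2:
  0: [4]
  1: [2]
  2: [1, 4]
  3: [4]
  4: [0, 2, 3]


Visit 2, enqueue [1, 4]
Visit 1, enqueue []
Visit 4, enqueue [0, 3]
Visit 0, enqueue []
Visit 3, enqueue []

BFS order: [2, 1, 4, 0, 3]


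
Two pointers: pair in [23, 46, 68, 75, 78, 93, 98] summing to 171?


lo=0(23)+hi=6(98)=121
lo=1(46)+hi=6(98)=144
lo=2(68)+hi=6(98)=166
lo=3(75)+hi=6(98)=173
lo=3(75)+hi=5(93)=168
lo=4(78)+hi=5(93)=171

Yes: 78+93=171


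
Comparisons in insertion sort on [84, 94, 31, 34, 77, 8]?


Algorithm: insertion sort
Input: [84, 94, 31, 34, 77, 8]
Sorted: [8, 31, 34, 77, 84, 94]

14


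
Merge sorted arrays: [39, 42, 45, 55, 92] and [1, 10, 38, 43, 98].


Take 1 from B
Take 10 from B
Take 38 from B
Take 39 from A
Take 42 from A
Take 43 from B
Take 45 from A
Take 55 from A
Take 92 from A

Merged: [1, 10, 38, 39, 42, 43, 45, 55, 92, 98]


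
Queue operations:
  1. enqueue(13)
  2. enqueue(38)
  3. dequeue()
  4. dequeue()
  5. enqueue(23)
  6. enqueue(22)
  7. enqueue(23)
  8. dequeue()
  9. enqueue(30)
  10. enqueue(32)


enqueue(13) -> [13]
enqueue(38) -> [13, 38]
dequeue()->13, [38]
dequeue()->38, []
enqueue(23) -> [23]
enqueue(22) -> [23, 22]
enqueue(23) -> [23, 22, 23]
dequeue()->23, [22, 23]
enqueue(30) -> [22, 23, 30]
enqueue(32) -> [22, 23, 30, 32]

Final queue: [22, 23, 30, 32]


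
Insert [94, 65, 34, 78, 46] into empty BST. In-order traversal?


Insert 94: root
Insert 65: L from 94
Insert 34: L from 94 -> L from 65
Insert 78: L from 94 -> R from 65
Insert 46: L from 94 -> L from 65 -> R from 34

In-order: [34, 46, 65, 78, 94]


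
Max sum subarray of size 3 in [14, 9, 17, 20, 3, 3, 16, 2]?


[0:3]: 40
[1:4]: 46
[2:5]: 40
[3:6]: 26
[4:7]: 22
[5:8]: 21

Max: 46 at [1:4]


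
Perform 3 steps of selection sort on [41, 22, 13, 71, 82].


Initial: [41, 22, 13, 71, 82]
Step 1: min=13 at 2
  Swap: [13, 22, 41, 71, 82]
Step 2: min=22 at 1
  Swap: [13, 22, 41, 71, 82]
Step 3: min=41 at 2
  Swap: [13, 22, 41, 71, 82]

After 3 steps: [13, 22, 41, 71, 82]


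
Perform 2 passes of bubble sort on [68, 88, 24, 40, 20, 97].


Initial: [68, 88, 24, 40, 20, 97]
Pass 1: [68, 24, 40, 20, 88, 97] (3 swaps)
Pass 2: [24, 40, 20, 68, 88, 97] (3 swaps)

After 2 passes: [24, 40, 20, 68, 88, 97]


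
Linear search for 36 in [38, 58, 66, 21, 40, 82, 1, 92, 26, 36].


i=0: 38!=36
i=1: 58!=36
i=2: 66!=36
i=3: 21!=36
i=4: 40!=36
i=5: 82!=36
i=6: 1!=36
i=7: 92!=36
i=8: 26!=36
i=9: 36==36 found!

Found at 9, 10 comps


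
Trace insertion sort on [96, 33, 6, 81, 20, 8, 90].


Initial: [96, 33, 6, 81, 20, 8, 90]
Insert 33: [33, 96, 6, 81, 20, 8, 90]
Insert 6: [6, 33, 96, 81, 20, 8, 90]
Insert 81: [6, 33, 81, 96, 20, 8, 90]
Insert 20: [6, 20, 33, 81, 96, 8, 90]
Insert 8: [6, 8, 20, 33, 81, 96, 90]
Insert 90: [6, 8, 20, 33, 81, 90, 96]

Sorted: [6, 8, 20, 33, 81, 90, 96]


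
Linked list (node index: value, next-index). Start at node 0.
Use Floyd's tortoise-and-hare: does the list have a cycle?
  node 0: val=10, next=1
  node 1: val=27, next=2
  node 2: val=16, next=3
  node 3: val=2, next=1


Floyd's tortoise (slow, +1) and hare (fast, +2):
  init: slow=0, fast=0
  step 1: slow=1, fast=2
  step 2: slow=2, fast=1
  step 3: slow=3, fast=3
  slow == fast at node 3: cycle detected

Cycle: yes


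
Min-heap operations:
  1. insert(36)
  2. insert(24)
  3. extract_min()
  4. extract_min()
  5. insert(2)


insert(36) -> [36]
insert(24) -> [24, 36]
extract_min()->24, [36]
extract_min()->36, []
insert(2) -> [2]

Final heap: [2]


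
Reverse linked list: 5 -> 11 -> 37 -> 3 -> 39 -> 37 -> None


Step 1: curr=5, set curr.next=prev(None) | reversed so far: 5
Step 2: curr=11, set curr.next=prev(5) | reversed so far: 11 -> 5
Step 3: curr=37, set curr.next=prev(11) | reversed so far: 37 -> 11 -> 5
Step 4: curr=3, set curr.next=prev(37) | reversed so far: 3 -> 37 -> 11 -> 5
Step 5: curr=39, set curr.next=prev(3) | reversed so far: 39 -> 3 -> 37 -> 11 -> 5
Step 6: curr=37, set curr.next=prev(39) | reversed so far: 37 -> 39 -> 3 -> 37 -> 11 -> 5

37 -> 39 -> 3 -> 37 -> 11 -> 5 -> None
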